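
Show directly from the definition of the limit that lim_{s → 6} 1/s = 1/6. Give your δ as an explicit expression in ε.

Fix ε > 0. We seek δ > 0 such that 0 < |s − 6| < δ implies |1/s − (1/6)| < ε.
|1/s − (1/6)| = |6 − s|/(6·|s|) = |s − 6|/(6|s|).
Restrict δ ≤ 3. Then |s − 6| < 3 gives |s| > 3, so 6|s| > 18.
Then |1/s − (1/6)| < |s − 6|/18, which is < ε when |s − 6| < 18ε.
Take δ = min(3, 18ε). Then 0 < |s − 6| < δ gives both |s − 6| < 3 and |s − 6| < 18ε, so |1/s − (1/6)| < ε.

δ = min(3, 18ε)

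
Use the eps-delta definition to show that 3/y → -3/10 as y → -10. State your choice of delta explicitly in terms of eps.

Let eps > 0. We seek delta > 0 such that 0 < |y + 10| < delta implies |3/y + 3/10| < eps.
|3/y + 3/10| = 3·|-10 − y|/(10·|y|) = 3|y + 10|/(10|y|).
Restrict delta ≤ 5. Then |y + 10| < 5 gives |y| > 5, so 10|y| > 50.
Then |3/y + 3/10| < 3|y + 10|/50, which is < eps when |y + 10| < (50/3)eps.
Take delta = min(5, (50/3)eps). Then 0 < |y + 10| < delta gives both |y + 10| < 5 and |y + 10| < (50/3)eps, so |3/y + 3/10| < eps.

delta = min(5, (50/3)eps)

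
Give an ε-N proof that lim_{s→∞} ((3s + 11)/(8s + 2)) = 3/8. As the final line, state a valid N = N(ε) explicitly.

Fix ε > 0. We seek N > 0 such that s > N implies |(3s + 11)/(8s + 2) − (3/8)| < ε.
(3s + 11)/(8s + 2) − (3/8) = (8(3s + 11) − 3(8s + 2)) / (8(8s + 2)) = 82/(8(8s + 2)).
For s > 0 we have 8s + 2 > 8s, so |(3s + 11)/(8s + 2) − (3/8)| = 82/(8(8s + 2)) < 82/(8·8s) = (41/32)/s.
Thus |(3s + 11)/(8s + 2) − (3/8)| < ε whenever s > (41/32)/ε.
Take N = (41/32)/ε. If s > N then |(3s + 11)/(8s + 2) − (3/8)| < (41/32)/s < ε.

N = (41/32)/ε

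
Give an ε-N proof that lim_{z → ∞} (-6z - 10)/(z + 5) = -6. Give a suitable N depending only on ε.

N = 20/ε

Fix ε > 0. We seek N > 0 such that z > N implies |(-6z - 10)/(z + 5) + 6| < ε.
(-6z - 10)/(z + 5) + 6 = ((-6z - 10) − (-6)(z + 5)) / ((z + 5)) = 20/((z + 5)).
For z > 0 we have z + 5 > z, so |(-6z - 10)/(z + 5) + 6| = 20/((z + 5)) < 20/(z) = 20/z.
Thus |(-6z - 10)/(z + 5) + 6| < ε whenever z > 20/ε.
Take N = 20/ε. If z > N then |(-6z - 10)/(z + 5) + 6| < 20/z < ε.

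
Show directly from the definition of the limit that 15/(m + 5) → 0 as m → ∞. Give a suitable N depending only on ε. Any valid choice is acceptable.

Suppose ε > 0. For m ≥ 1, |15/(m + 5) − 0| = 15/(m + 5) ≤ 15/m.
We need 15/m < ε, i.e. m > 15/ε.
Take N = 15/ε. If m > N then |15/(m + 5)| ≤ 15/m < ε.

N = 15/ε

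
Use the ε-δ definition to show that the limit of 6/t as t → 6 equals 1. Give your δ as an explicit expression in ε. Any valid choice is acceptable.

Let ε > 0. We seek δ > 0 such that 0 < |t − 6| < δ implies |6/t − 1| < ε.
|6/t − 1| = 6·|6 − t|/(6·|t|) = 6|t − 6|/(6|t|).
Require δ ≤ 3 so that |t| > 6 − 3 = 3, hence 6|t| > 18.
Then |6/t − 1| < 6|t − 6|/18, which is < ε when |t − 6| < 3ε.
Take δ = min(3, 3ε). Then 0 < |t − 6| < δ gives both |t − 6| < 3 and |t − 6| < 3ε, so |6/t − 1| < ε.

δ = min(3, 3ε)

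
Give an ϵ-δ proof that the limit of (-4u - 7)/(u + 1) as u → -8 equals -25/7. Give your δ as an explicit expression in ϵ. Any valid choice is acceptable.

δ = min(7/2, (49/6)ϵ)

Suppose ϵ > 0. We want δ > 0 with 0 < |u + 8| < δ ⇒ |(-4u - 7)/(u + 1) + 25/7| < ϵ.
Combining over a common denominator, (-4u - 7)/(u + 1) + 25/7 = [(-4u - 7)·(-7) − 25·(u + 1)] / [(-7)·(u + 1)] = 3(u + 8) / ((-7)(u + 1)).
So |(-4u - 7)/(u + 1) + 25/7| = 3|u + 8| / (7·|u + 1|).
Restrict δ ≤ 7/2. Then |u + 8| < 7/2 gives |u + 1| = |(u + 8) + (-7)| ≥ 7 − 7/2 = 7/2.
Hence |(-4u - 7)/(u + 1) + 25/7| < 3|u + 8|/(7·(7/2)) = (6/49)|u + 8|, which is < ϵ once |u + 8| < (49/6)ϵ.
Take δ = min(7/2, (49/6)ϵ). Then 0 < |u + 8| < δ forces both bounds, so |(-4u - 7)/(u + 1) + 25/7| < ϵ.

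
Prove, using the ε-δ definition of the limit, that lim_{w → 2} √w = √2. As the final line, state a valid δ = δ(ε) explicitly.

δ = min(2, √2·ε)

Let ε > 0. We want δ > 0 such that 0 < |w − 2| < δ implies |√w − √2| < ε.
Rationalise: √w − √2 = (w − 2)/(√w + √2), so |√w − √2| = |w − 2|/(√w + √2).
Restrict δ ≤ 2 so that |w − 2| < 2 forces w > 0, and then √w + √2 > √2.
Hence |√w − √2| < |w − 2|/√2, which is < ε once |w − 2| < √2·ε.
Take δ = min(2, √2·ε). If 0 < |w − 2| < δ then w > 0 and |√w − √2| < |w − 2|/√2 < ε.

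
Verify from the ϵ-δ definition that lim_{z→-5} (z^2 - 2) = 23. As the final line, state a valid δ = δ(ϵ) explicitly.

δ = min(1, ϵ/11)

Suppose ϵ > 0. We want δ > 0 such that 0 < |z + 5| < δ implies |(z^2 - 2) − 23| < ϵ.
(z^2 - 2) − 23 = z^2 - 25 = (z + 5)(z - 5).
So |(z^2 - 2) − 23| = |z + 5|·|z - 5|.
Assume first that |z + 5| < 1, so |z| < 6. Then |z - 5| ≤ 6 + 5 = 11.
Hence |(z^2 - 2) − 23| ≤ 11|z + 5| < ϵ provided |z + 5| < ϵ/11.
Choosing δ = min(1, ϵ/11) ensures both conditions, hence |(z^2 - 2) − 23| < ϵ.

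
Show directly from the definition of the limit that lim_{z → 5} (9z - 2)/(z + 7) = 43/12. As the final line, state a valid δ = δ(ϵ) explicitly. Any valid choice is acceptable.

δ = min(6, (72/65)ϵ)

Suppose ϵ > 0. We want δ > 0 with 0 < |z − 5| < δ ⇒ |(9z - 2)/(z + 7) − (43/12)| < ϵ.
Combining over a common denominator, (9z - 2)/(z + 7) − (43/12) = [(9z - 2)·12 − 43·(z + 7)] / [12·(z + 7)] = 65(z − 5) / (12(z + 7)).
So |(9z - 2)/(z + 7) − (43/12)| = 65|z − 5| / (12·|z + 7|).
Require δ ≤ 6, so |z + 7| ≥ |12| − |z − 5| > 12 − 6 = 6.
Hence |(9z - 2)/(z + 7) − (43/12)| < 65|z − 5|/(12·6) = (65/72)|z − 5|, which is < ϵ once |z − 5| < (72/65)ϵ.
Take δ = min(6, (72/65)ϵ). Then 0 < |z − 5| < δ forces both bounds, so |(9z - 2)/(z + 7) − (43/12)| < ϵ.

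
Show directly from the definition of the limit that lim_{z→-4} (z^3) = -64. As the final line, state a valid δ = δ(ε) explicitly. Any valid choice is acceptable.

δ = min(2, ε/76)

Suppose ε > 0. We seek δ > 0 with 0 < |z + 4| < δ ⇒ |z^3 + 64| < ε.
Factor: z^3 + 64 = (z + 4)(z^2 - 4z + 16), so |z^3 + 64| = |z + 4|·|z^2 - 4z + 16|.
Restrict δ ≤ 2. Then |z + 4| < 2 gives |z| < 6, so by the triangle inequality |z^2 - 4z + 16| ≤ 6^2 + 4·6 + 16 = 76.
Hence |z^3 + 64| ≤ 76|z + 4|, which is < ε once |z + 4| < ε/76.
Take δ = min(2, ε/76). If 0 < |z + 4| < δ then both bounds hold and |z^3 + 64| ≤ 76|z + 4| < 76·(ε/76) = ε.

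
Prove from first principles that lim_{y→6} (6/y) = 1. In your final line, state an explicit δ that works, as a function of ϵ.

Let ϵ > 0. We seek δ > 0 such that 0 < |y − 6| < δ implies |6/y − 1| < ϵ.
|6/y − 1| = 6·|6 − y|/(6·|y|) = 6|y − 6|/(6|y|).
Require δ ≤ 3 so that |y| > 6 − 3 = 3, hence 6|y| > 18.
Then |6/y − 1| < 6|y − 6|/18, which is < ϵ when |y − 6| < 3ϵ.
Take δ = min(3, 3ϵ). Then 0 < |y − 6| < δ gives both |y − 6| < 3 and |y − 6| < 3ϵ, so |6/y − 1| < ϵ.

δ = min(3, 3ϵ)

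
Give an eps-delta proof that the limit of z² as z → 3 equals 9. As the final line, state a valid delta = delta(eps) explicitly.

Suppose eps > 0. We seek delta > 0 with 0 < |z − 3| < delta ⇒ |z² − 9| < eps.
Factor: z² − 9 = (z − 3)(z + 3), so |z² − 9| = |z − 3|·|z + 3|.
Impose delta ≤ 2 so that |z| < 5; then |z + 3| ≤ 8.
Hence |z² − 9| ≤ 8|z − 3|, which is < eps once |z − 3| < eps/8.
Take delta = min(2, eps/8). If 0 < |z − 3| < delta then both bounds hold and |z² − 9| ≤ 8|z − 3| < 8·(eps/8) = eps.

delta = min(2, eps/8)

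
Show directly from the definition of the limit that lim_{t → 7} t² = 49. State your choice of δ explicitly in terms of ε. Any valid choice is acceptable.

δ = min(1, ε/15)

Fix ε > 0. We seek δ > 0 with 0 < |t − 7| < δ ⇒ |t² − 49| < ε.
Factor: t² − 49 = (t − 7)(t + 7), so |t² − 49| = |t − 7|·|t + 7|.
Impose δ ≤ 1 so that |t| < 8; then |t + 7| ≤ 15.
Hence |t² − 49| ≤ 15|t − 7|, which is < ε once |t − 7| < ε/15.
Take δ = min(1, ε/15). If 0 < |t − 7| < δ then both bounds hold and |t² − 49| ≤ 15|t − 7| < 15·(ε/15) = ε.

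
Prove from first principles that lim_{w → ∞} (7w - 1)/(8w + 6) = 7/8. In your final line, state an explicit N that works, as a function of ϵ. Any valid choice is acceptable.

N = (25/32)/ϵ

Let ϵ > 0 be given. We seek N > 0 such that w > N implies |(7w - 1)/(8w + 6) − (7/8)| < ϵ.
(7w - 1)/(8w + 6) − (7/8) = (8(7w - 1) − 7(8w + 6)) / (8(8w + 6)) = -50/(8(8w + 6)).
For w > 0 we have 8w + 6 > 8w, so |(7w - 1)/(8w + 6) − (7/8)| = 50/(8(8w + 6)) < 50/(8·8w) = (25/32)/w.
Thus |(7w - 1)/(8w + 6) − (7/8)| < ϵ whenever w > (25/32)/ϵ.
Take N = (25/32)/ϵ. If w > N then |(7w - 1)/(8w + 6) − (7/8)| < (25/32)/w < ϵ.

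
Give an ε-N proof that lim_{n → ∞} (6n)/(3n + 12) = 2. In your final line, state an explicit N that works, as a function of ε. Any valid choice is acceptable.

N = 8/ε

Let ε > 0. For n ≥ 1, |(6n)/(3n + 12) − 2| = |-72|/(3(3n + 12)) = 72/(3(3n + 12)).
Since 3n + 12 ≥ 3n for n ≥ 1, this is ≤ 72/(3·3n) = 8/n.
So |(6n)/(3n + 12) − 2| < ε whenever n > 8/ε.
Take N = 8/ε. If n > N then |(6n)/(3n + 12) − 2| ≤ 8/n < ε.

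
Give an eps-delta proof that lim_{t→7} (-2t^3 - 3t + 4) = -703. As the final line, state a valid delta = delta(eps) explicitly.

Let eps > 0 be given. We want delta > 0 such that 0 < |t − 7| < delta implies |(-2t^3 - 3t + 4) + 703| < eps.
(-2t^3 - 3t + 4) + 703 = -2t^3 - 3t + 707 = (t − 7)(-2t^2 - 14t - 101).
So |(-2t^3 - 3t + 4) + 703| = |t − 7|·|-2t^2 - 14t - 101|.
Require delta ≤ 1. Then |t − 7| < 1 gives |t| < 8, and by the triangle inequality |-2t^2 - 14t - 101| ≤ 2·8^2 + 14·8 + 101 = 341.
Hence |(-2t^3 - 3t + 4) + 703| ≤ 341|t − 7| < eps provided |t − 7| < eps/341.
Take delta = min(1, eps/341). Then 0 < |t − 7| < delta gives both |t − 7| < 1 and |t − 7| < eps/341, so |(-2t^3 - 3t + 4) + 703| < eps.

delta = min(1, eps/341)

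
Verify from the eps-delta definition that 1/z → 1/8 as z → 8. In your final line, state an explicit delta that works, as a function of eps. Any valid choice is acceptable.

Let eps > 0 be given. We seek delta > 0 such that 0 < |z − 8| < delta implies |1/z − (1/8)| < eps.
|1/z − (1/8)| = |8 − z|/(8·|z|) = |z − 8|/(8|z|).
Require delta ≤ 4 so that |z| > 8 − 4 = 4, hence 8|z| > 32.
Then |1/z − (1/8)| < |z − 8|/32, which is < eps when |z − 8| < 32eps.
Take delta = min(4, 32eps). Then 0 < |z − 8| < delta gives both |z − 8| < 4 and |z − 8| < 32eps, so |1/z − (1/8)| < eps.

delta = min(4, 32eps)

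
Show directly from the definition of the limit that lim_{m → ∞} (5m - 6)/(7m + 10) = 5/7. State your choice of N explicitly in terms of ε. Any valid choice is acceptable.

N = (92/49)/ε

Fix ε > 0. For m ≥ 1, |(5m - 6)/(7m + 10) − (5/7)| = |-92|/(7(7m + 10)) = 92/(7(7m + 10)).
Since 7m + 10 ≥ 7m for m ≥ 1, this is ≤ 92/(7·7m) = (92/49)/m.
So |(5m - 6)/(7m + 10) − (5/7)| < ε whenever m > (92/49)/ε.
Take N = (92/49)/ε. If m > N then |(5m - 6)/(7m + 10) − (5/7)| ≤ (92/49)/m < ε.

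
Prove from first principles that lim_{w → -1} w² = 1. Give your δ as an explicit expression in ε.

Let ε > 0. We seek δ > 0 with 0 < |w + 1| < δ ⇒ |w² − 1| < ε.
Factor: w² − 1 = (w + 1)(w - 1), so |w² − 1| = |w + 1|·|w - 1|.
Impose δ ≤ 2 so that |w| < 3; then |w - 1| ≤ 4.
Hence |w² − 1| ≤ 4|w + 1|, which is < ε once |w + 1| < ε/4.
Take δ = min(2, ε/4). If 0 < |w + 1| < δ then both bounds hold and |w² − 1| ≤ 4|w + 1| < 4·(ε/4) = ε.

δ = min(2, ε/4)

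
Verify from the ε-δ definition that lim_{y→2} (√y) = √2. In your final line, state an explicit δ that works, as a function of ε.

δ = min(2, √2·ε)

Let ε > 0 be given. We want δ > 0 such that 0 < |y − 2| < δ implies |√y − √2| < ε.
Rationalise: √y − √2 = (y − 2)/(√y + √2), so |√y − √2| = |y − 2|/(√y + √2).
Restrict δ ≤ 2 so that |y − 2| < 2 forces y > 0, and then √y + √2 > √2.
Hence |√y − √2| < |y − 2|/√2, which is < ε once |y − 2| < √2·ε.
Take δ = min(2, √2·ε). If 0 < |y − 2| < δ then y > 0 and |√y − √2| < |y − 2|/√2 < ε.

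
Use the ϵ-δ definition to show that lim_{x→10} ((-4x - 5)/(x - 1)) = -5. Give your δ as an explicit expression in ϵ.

Let ϵ > 0. We want δ > 0 with 0 < |x − 10| < δ ⇒ |(-4x - 5)/(x - 1) + 5| < ϵ.
Combining over a common denominator, (-4x - 5)/(x - 1) + 5 = [(-4x - 5)·9 − (-45)·(x - 1)] / [9·(x - 1)] = 9(x − 10) / (9(x - 1)).
So |(-4x - 5)/(x - 1) + 5| = 9|x − 10| / (9·|x − 1|).
Restrict δ ≤ 9/2. Then |x − 10| < 9/2 gives |x − 1| = |(x − 10) + 9| ≥ 9 − 9/2 = 9/2.
Hence |(-4x - 5)/(x - 1) + 5| < 9|x − 10|/(9·(9/2)) = (2/9)|x − 10|, which is < ϵ once |x − 10| < (9/2)ϵ.
Take δ = min(9/2, (9/2)ϵ). Then 0 < |x − 10| < δ forces both bounds, so |(-4x - 5)/(x - 1) + 5| < ϵ.

δ = min(9/2, (9/2)ϵ)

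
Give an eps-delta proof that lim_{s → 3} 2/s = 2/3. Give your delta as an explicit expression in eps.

Let eps > 0 be given. We seek delta > 0 such that 0 < |s − 3| < delta implies |2/s − (2/3)| < eps.
|2/s − (2/3)| = 2·|3 − s|/(3·|s|) = 2|s − 3|/(3|s|).
Restrict delta ≤ 3/2. Then |s − 3| < 3/2 gives |s| > 3/2, so 3|s| > 9/2.
Then |2/s − (2/3)| < 2|s − 3|/(9/2), which is < eps when |s − 3| < (9/4)eps.
Take delta = min(3/2, (9/4)eps). Then 0 < |s − 3| < delta gives both |s − 3| < 3/2 and |s − 3| < (9/4)eps, so |2/s − (2/3)| < eps.

delta = min(3/2, (9/4)eps)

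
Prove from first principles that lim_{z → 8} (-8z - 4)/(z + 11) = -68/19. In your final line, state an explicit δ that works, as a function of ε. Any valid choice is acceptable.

Fix ε > 0. We want δ > 0 with 0 < |z − 8| < δ ⇒ |(-8z - 4)/(z + 11) + 68/19| < ε.
Combining over a common denominator, (-8z - 4)/(z + 11) + 68/19 = [(-8z - 4)·19 − (-68)·(z + 11)] / [19·(z + 11)] = -84(z − 8) / (19(z + 11)).
So |(-8z - 4)/(z + 11) + 68/19| = 84|z − 8| / (19·|z + 11|).
Restrict δ ≤ 19/2. Then |z − 8| < 19/2 gives |z + 11| = |(z − 8) + 19| ≥ 19 − 19/2 = 19/2.
Hence |(-8z - 4)/(z + 11) + 68/19| < 84|z − 8|/(19·(19/2)) = (168/361)|z − 8|, which is < ε once |z − 8| < (361/168)ε.
Take δ = min(19/2, (361/168)ε). Then 0 < |z − 8| < δ forces both bounds, so |(-8z - 4)/(z + 11) + 68/19| < ε.

δ = min(19/2, (361/168)ε)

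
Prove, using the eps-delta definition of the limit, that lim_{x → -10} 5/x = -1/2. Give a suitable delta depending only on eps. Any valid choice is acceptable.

delta = min(5, 10eps)

Let eps > 0 be given. We seek delta > 0 such that 0 < |x + 10| < delta implies |5/x + 1/2| < eps.
|5/x + 1/2| = 5·|-10 − x|/(10·|x|) = 5|x + 10|/(10|x|).
Restrict delta ≤ 5. Then |x + 10| < 5 gives |x| > 5, so 10|x| > 50.
Then |5/x + 1/2| < 5|x + 10|/50, which is < eps when |x + 10| < 10eps.
Take delta = min(5, 10eps). Then 0 < |x + 10| < delta gives both |x + 10| < 5 and |x + 10| < 10eps, so |5/x + 1/2| < eps.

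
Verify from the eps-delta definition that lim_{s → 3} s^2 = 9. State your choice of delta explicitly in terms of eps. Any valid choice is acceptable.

delta = min(1, eps/7)

Fix eps > 0. We seek delta > 0 with 0 < |s − 3| < delta ⇒ |s^2 − 9| < eps.
Factor: s^2 − 9 = (s − 3)(s + 3), so |s^2 − 9| = |s − 3|·|s + 3|.
Impose delta ≤ 1 so that |s| < 4; then |s + 3| ≤ 7.
Hence |s^2 − 9| ≤ 7|s − 3|, which is < eps once |s − 3| < eps/7.
Take delta = min(1, eps/7). If 0 < |s − 3| < delta then both bounds hold and |s^2 − 9| ≤ 7|s − 3| < 7·(eps/7) = eps.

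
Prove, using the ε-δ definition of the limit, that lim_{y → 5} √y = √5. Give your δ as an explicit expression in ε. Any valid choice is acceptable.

Let ε > 0 be given. We want δ > 0 such that 0 < |y − 5| < δ implies |√y − √5| < ε.
Rationalise: √y − √5 = (y − 5)/(√y + √5), so |√y − √5| = |y − 5|/(√y + √5).
Restrict δ ≤ 5 so that |y − 5| < 5 forces y > 0, and then √y + √5 > √5.
Hence |√y − √5| < |y − 5|/√5, which is < ε once |y − 5| < √5·ε.
Take δ = min(5, √5·ε). If 0 < |y − 5| < δ then y > 0 and |√y − √5| < |y − 5|/√5 < ε.

δ = min(5, √5·ε)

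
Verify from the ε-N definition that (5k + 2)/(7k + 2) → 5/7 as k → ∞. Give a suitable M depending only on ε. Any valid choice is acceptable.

M = (4/49)/ε

Suppose ε > 0. For k ≥ 1, |(5k + 2)/(7k + 2) − (5/7)| = |4|/(7(7k + 2)) = 4/(7(7k + 2)).
Since 7k + 2 ≥ 7k for k ≥ 1, this is ≤ 4/(7·7k) = (4/49)/k.
So |(5k + 2)/(7k + 2) − (5/7)| < ε whenever k > (4/49)/ε.
Take M = (4/49)/ε. If k > M then |(5k + 2)/(7k + 2) − (5/7)| ≤ (4/49)/k < ε.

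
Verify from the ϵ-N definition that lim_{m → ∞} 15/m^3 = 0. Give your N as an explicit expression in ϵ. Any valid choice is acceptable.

Suppose ϵ > 0. For m ≥ 1, |15/m^3 − 0| = 15/m^3.
15/m^3 < ϵ ⇔ m^3 > 15/ϵ ⇔ m > (15/ϵ)^{1/3}.
Take N = (15/ϵ)^{1/3}. Then m > N implies 15/m^3 < ϵ.

N = (15/ϵ)^{1/3}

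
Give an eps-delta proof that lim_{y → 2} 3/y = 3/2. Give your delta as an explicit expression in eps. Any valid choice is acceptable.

Suppose eps > 0. We seek delta > 0 such that 0 < |y − 2| < delta implies |3/y − (3/2)| < eps.
|3/y − (3/2)| = 3·|2 − y|/(2·|y|) = 3|y − 2|/(2|y|).
Require delta ≤ 1 so that |y| > 2 − 1 = 1, hence 2|y| > 2.
Then |3/y − (3/2)| < 3|y − 2|/2, which is < eps when |y − 2| < (2/3)eps.
Take delta = min(1, (2/3)eps). Then 0 < |y − 2| < delta gives both |y − 2| < 1 and |y − 2| < (2/3)eps, so |3/y − (3/2)| < eps.

delta = min(1, (2/3)eps)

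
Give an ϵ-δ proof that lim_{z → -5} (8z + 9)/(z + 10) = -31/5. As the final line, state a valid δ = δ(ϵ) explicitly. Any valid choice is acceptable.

Suppose ϵ > 0. We want δ > 0 with 0 < |z + 5| < δ ⇒ |(8z + 9)/(z + 10) + 31/5| < ϵ.
Combining over a common denominator, (8z + 9)/(z + 10) + 31/5 = [(8z + 9)·5 − (-31)·(z + 10)] / [5·(z + 10)] = 71(z + 5) / (5(z + 10)).
So |(8z + 9)/(z + 10) + 31/5| = 71|z + 5| / (5·|z + 10|).
Require δ ≤ 5/2, so |z + 10| ≥ |5| − |z + 5| > 5 − 5/2 = 5/2.
Hence |(8z + 9)/(z + 10) + 31/5| < 71|z + 5|/(5·(5/2)) = (142/25)|z + 5|, which is < ϵ once |z + 5| < (25/142)ϵ.
Take δ = min(5/2, (25/142)ϵ). Then 0 < |z + 5| < δ forces both bounds, so |(8z + 9)/(z + 10) + 31/5| < ϵ.

δ = min(5/2, (25/142)ϵ)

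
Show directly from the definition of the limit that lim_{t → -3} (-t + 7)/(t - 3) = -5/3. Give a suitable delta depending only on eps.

Suppose eps > 0. We want delta > 0 with 0 < |t + 3| < delta ⇒ |(-t + 7)/(t - 3) + 5/3| < eps.
Combining over a common denominator, (-t + 7)/(t - 3) + 5/3 = [(-t + 7)·(-6) − 10·(t - 3)] / [(-6)·(t - 3)] = -4(t + 3) / ((-6)(t - 3)).
So |(-t + 7)/(t - 3) + 5/3| = 4|t + 3| / (6·|t − 3|).
Restrict delta ≤ 3. Then |t + 3| < 3 gives |t − 3| = |(t + 3) + (-6)| ≥ 6 − 3 = 3.
Hence |(-t + 7)/(t - 3) + 5/3| < 4|t + 3|/(6·3) = (2/9)|t + 3|, which is < eps once |t + 3| < (9/2)eps.
Take delta = min(3, (9/2)eps). Then 0 < |t + 3| < delta forces both bounds, so |(-t + 7)/(t - 3) + 5/3| < eps.

delta = min(3, (9/2)eps)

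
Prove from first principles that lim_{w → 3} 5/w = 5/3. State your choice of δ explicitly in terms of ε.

Let ε > 0 be given. We seek δ > 0 such that 0 < |w − 3| < δ implies |5/w − (5/3)| < ε.
|5/w − (5/3)| = 5·|3 − w|/(3·|w|) = 5|w − 3|/(3|w|).
Restrict δ ≤ 3/2. Then |w − 3| < 3/2 gives |w| > 3/2, so 3|w| > 9/2.
Then |5/w − (5/3)| < 5|w − 3|/(9/2), which is < ε when |w − 3| < (9/10)ε.
Take δ = min(3/2, (9/10)ε). Then 0 < |w − 3| < δ gives both |w − 3| < 3/2 and |w − 3| < (9/10)ε, so |5/w − (5/3)| < ε.

δ = min(3/2, (9/10)ε)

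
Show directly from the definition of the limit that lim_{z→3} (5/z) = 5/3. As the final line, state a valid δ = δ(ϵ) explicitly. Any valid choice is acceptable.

δ = min(3/2, (9/10)ϵ)

Let ϵ > 0 be given. We seek δ > 0 such that 0 < |z − 3| < δ implies |5/z − (5/3)| < ϵ.
|5/z − (5/3)| = 5·|3 − z|/(3·|z|) = 5|z − 3|/(3|z|).
Restrict δ ≤ 3/2. Then |z − 3| < 3/2 gives |z| > 3/2, so 3|z| > 9/2.
Then |5/z − (5/3)| < 5|z − 3|/(9/2), which is < ϵ when |z − 3| < (9/10)ϵ.
Take δ = min(3/2, (9/10)ϵ). Then 0 < |z − 3| < δ gives both |z − 3| < 3/2 and |z − 3| < (9/10)ϵ, so |5/z − (5/3)| < ϵ.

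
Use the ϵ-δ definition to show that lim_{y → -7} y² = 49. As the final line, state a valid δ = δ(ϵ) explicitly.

δ = min(1, ϵ/15)

Fix ϵ > 0. We seek δ > 0 with 0 < |y + 7| < δ ⇒ |y² − 49| < ϵ.
Factor: y² − 49 = (y + 7)(y - 7), so |y² − 49| = |y + 7|·|y - 7|.
Impose δ ≤ 1 so that |y| < 8; then |y - 7| ≤ 15.
Hence |y² − 49| ≤ 15|y + 7|, which is < ϵ once |y + 7| < ϵ/15.
Take δ = min(1, ϵ/15). If 0 < |y + 7| < δ then both bounds hold and |y² − 49| ≤ 15|y + 7| < 15·(ϵ/15) = ϵ.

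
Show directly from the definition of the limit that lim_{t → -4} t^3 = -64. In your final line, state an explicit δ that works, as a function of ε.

Let ε > 0. We seek δ > 0 with 0 < |t + 4| < δ ⇒ |t^3 + 64| < ε.
Factor: t^3 + 64 = (t + 4)(t^2 - 4t + 16), so |t^3 + 64| = |t + 4|·|t^2 - 4t + 16|.
Restrict δ ≤ 1. Then |t + 4| < 1 gives |t| < 5, so by the triangle inequality |t^2 - 4t + 16| ≤ 5^2 + 4·5 + 16 = 61.
Hence |t^3 + 64| ≤ 61|t + 4|, which is < ε once |t + 4| < ε/61.
Take δ = min(1, ε/61). If 0 < |t + 4| < δ then both bounds hold and |t^3 + 64| ≤ 61|t + 4| < 61·(ε/61) = ε.

δ = min(1, ε/61)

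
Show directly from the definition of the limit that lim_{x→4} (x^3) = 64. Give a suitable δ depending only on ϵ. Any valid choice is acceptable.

Suppose ϵ > 0. We seek δ > 0 with 0 < |x − 4| < δ ⇒ |x^3 − 64| < ϵ.
Factor: x^3 − 64 = (x − 4)(x^2 + 4x + 16), so |x^3 − 64| = |x − 4|·|x^2 + 4x + 16|.
Impose δ ≤ 2 so that |x| < 6; then |x^2 + 4x + 16| ≤ 76.
Hence |x^3 − 64| ≤ 76|x − 4|, which is < ϵ once |x − 4| < ϵ/76.
Take δ = min(2, ϵ/76). If 0 < |x − 4| < δ then both bounds hold and |x^3 − 64| ≤ 76|x − 4| < 76·(ϵ/76) = ϵ.

δ = min(2, ϵ/76)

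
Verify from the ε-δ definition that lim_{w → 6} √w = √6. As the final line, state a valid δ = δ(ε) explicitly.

Let ε > 0. We want δ > 0 such that 0 < |w − 6| < δ implies |√w − √6| < ε.
Multiplying by the conjugate, |√w − √6| = |w − 6|/(√w + √6).
Restrict δ ≤ 6 so that |w − 6| < 6 forces w > 0, and then √w + √6 > √6.
Hence |√w − √6| < |w − 6|/√6, which is < ε once |w − 6| < √6·ε.
Take δ = min(6, √6·ε). If 0 < |w − 6| < δ then w > 0 and |√w − √6| < |w − 6|/√6 < ε.

δ = min(6, √6·ε)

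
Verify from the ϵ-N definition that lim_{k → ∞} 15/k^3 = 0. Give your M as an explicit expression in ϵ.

M = (15/ϵ)^{1/3}

Let ϵ > 0 be given. For k ≥ 1, |15/k^3 − 0| = 15/k^3.
15/k^3 < ϵ ⇔ k^3 > 15/ϵ ⇔ k > (15/ϵ)^{1/3}.
Take M = (15/ϵ)^{1/3}. Then k > M implies 15/k^3 < ϵ.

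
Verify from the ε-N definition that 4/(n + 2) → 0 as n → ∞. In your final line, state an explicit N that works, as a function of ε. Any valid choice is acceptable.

Let ε > 0 be given. For n ≥ 1, |4/(n + 2) − 0| = 4/(n + 2) ≤ 4/n.
We need 4/n < ε, i.e. n > 4/ε.
Take N = 4/ε. If n > N then |4/(n + 2)| ≤ 4/n < ε.

N = 4/ε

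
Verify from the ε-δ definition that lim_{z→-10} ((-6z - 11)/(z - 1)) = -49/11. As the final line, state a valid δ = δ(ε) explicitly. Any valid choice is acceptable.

Let ε > 0 be given. We want δ > 0 with 0 < |z + 10| < δ ⇒ |(-6z - 11)/(z - 1) + 49/11| < ε.
Combining over a common denominator, (-6z - 11)/(z - 1) + 49/11 = [(-6z - 11)·(-11) − 49·(z - 1)] / [(-11)·(z - 1)] = 17(z + 10) / ((-11)(z - 1)).
So |(-6z - 11)/(z - 1) + 49/11| = 17|z + 10| / (11·|z − 1|).
Require δ ≤ 11/2, so |z − 1| ≥ |-11| − |z + 10| > 11 − 11/2 = 11/2.
Hence |(-6z - 11)/(z - 1) + 49/11| < 17|z + 10|/(11·(11/2)) = (34/121)|z + 10|, which is < ε once |z + 10| < (121/34)ε.
Take δ = min(11/2, (121/34)ε). Then 0 < |z + 10| < δ forces both bounds, so |(-6z - 11)/(z - 1) + 49/11| < ε.

δ = min(11/2, (121/34)ε)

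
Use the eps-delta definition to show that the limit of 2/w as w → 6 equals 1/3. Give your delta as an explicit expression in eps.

delta = min(3, 9eps)

Let eps > 0. We seek delta > 0 such that 0 < |w − 6| < delta implies |2/w − (1/3)| < eps.
|2/w − (1/3)| = 2·|6 − w|/(6·|w|) = 2|w − 6|/(6|w|).
Require delta ≤ 3 so that |w| > 6 − 3 = 3, hence 6|w| > 18.
Then |2/w − (1/3)| < 2|w − 6|/18, which is < eps when |w − 6| < 9eps.
Take delta = min(3, 9eps). Then 0 < |w − 6| < delta gives both |w − 6| < 3 and |w − 6| < 9eps, so |2/w − (1/3)| < eps.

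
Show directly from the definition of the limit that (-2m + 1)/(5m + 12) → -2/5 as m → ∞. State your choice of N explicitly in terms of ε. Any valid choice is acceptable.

N = (29/25)/ε

Let ε > 0 be given. For m ≥ 1, |(-2m + 1)/(5m + 12) + 2/5| = |29|/(5(5m + 12)) = 29/(5(5m + 12)).
Since 5m + 12 ≥ 5m for m ≥ 1, this is ≤ 29/(5·5m) = (29/25)/m.
So |(-2m + 1)/(5m + 12) + 2/5| < ε whenever m > (29/25)/ε.
Take N = (29/25)/ε. If m > N then |(-2m + 1)/(5m + 12) + 2/5| ≤ (29/25)/m < ε.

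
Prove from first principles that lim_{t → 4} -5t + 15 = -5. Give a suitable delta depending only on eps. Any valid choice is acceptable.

Let eps > 0. We need delta > 0 so that 0 < |t − 4| < delta implies |(-5t + 15) + 5| < eps.
Since (-5t + 15) + 5 = -5(t − 4), we have |(-5t + 15) + 5| = 5|t − 4|.
Thus it suffices that |t − 4| < eps/5.
Take delta = eps/5. If 0 < |t − 4| < delta then |(-5t + 15) + 5| = 5|t − 4| < 5·(eps/5) = eps.

delta = eps/5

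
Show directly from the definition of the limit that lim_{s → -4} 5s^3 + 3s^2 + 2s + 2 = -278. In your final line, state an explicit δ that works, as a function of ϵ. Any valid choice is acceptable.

δ = min(1, ϵ/280)

Let ϵ > 0. We want δ > 0 such that 0 < |s + 4| < δ implies |(5s^3 + 3s^2 + 2s + 2) + 278| < ϵ.
(5s^3 + 3s^2 + 2s + 2) + 278 = 5s^3 + 3s^2 + 2s + 280 = (s + 4)(5s^2 - 17s + 70).
So |(5s^3 + 3s^2 + 2s + 2) + 278| = |s + 4|·|5s^2 - 17s + 70|.
Require δ ≤ 1. Then |s + 4| < 1 gives |s| < 5, and by the triangle inequality |5s^2 - 17s + 70| ≤ 5·5^2 + 17·5 + 70 = 280.
Hence |(5s^3 + 3s^2 + 2s + 2) + 278| ≤ 280|s + 4| < ϵ provided |s + 4| < ϵ/280.
Take δ = min(1, ϵ/280). Then 0 < |s + 4| < δ gives both |s + 4| < 1 and |s + 4| < ϵ/280, so |(5s^3 + 3s^2 + 2s + 2) + 278| < ϵ.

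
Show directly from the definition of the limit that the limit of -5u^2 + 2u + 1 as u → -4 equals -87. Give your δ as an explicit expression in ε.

δ = min(2, ε/52)

Fix ε > 0. We want δ > 0 such that 0 < |u + 4| < δ implies |(-5u^2 + 2u + 1) + 87| < ε.
(-5u^2 + 2u + 1) + 87 = -5u^2 + 2u + 88 = (u + 4)(-5u + 22).
So |(-5u^2 + 2u + 1) + 87| = |u + 4|·|-5u + 22|.
Require δ ≤ 2. Then |u + 4| < 2 gives |u| < 6, and by the triangle inequality |-5u + 22| ≤ 5·6 + 22 = 52.
Hence |(-5u^2 + 2u + 1) + 87| ≤ 52|u + 4| < ε provided |u + 4| < ε/52.
Choosing δ = min(2, ε/52) ensures both conditions, hence |(-5u^2 + 2u + 1) + 87| < ε.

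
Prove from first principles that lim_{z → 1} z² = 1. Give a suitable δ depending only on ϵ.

δ = min(2, ϵ/4)

Let ϵ > 0. We seek δ > 0 with 0 < |z − 1| < δ ⇒ |z² − 1| < ϵ.
Factor: z² − 1 = (z − 1)(z + 1), so |z² − 1| = |z − 1|·|z + 1|.
Restrict δ ≤ 2. Then |z − 1| < 2 gives |z| < 3, so by the triangle inequality |z + 1| ≤ 3 + 1 = 4.
Hence |z² − 1| ≤ 4|z − 1|, which is < ϵ once |z − 1| < ϵ/4.
Take δ = min(2, ϵ/4). If 0 < |z − 1| < δ then both bounds hold and |z² − 1| ≤ 4|z − 1| < 4·(ϵ/4) = ϵ.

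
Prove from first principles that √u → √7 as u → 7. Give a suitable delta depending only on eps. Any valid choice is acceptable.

Fix eps > 0. We want delta > 0 such that 0 < |u − 7| < delta implies |√u − √7| < eps.
Multiplying by the conjugate, |√u − √7| = |u − 7|/(√u + √7).
Restrict delta ≤ 7 so that |u − 7| < 7 forces u > 0, and then √u + √7 > √7.
Hence |√u − √7| < |u − 7|/√7, which is < eps once |u − 7| < √7·eps.
Take delta = min(7, √7·eps). If 0 < |u − 7| < delta then u > 0 and |√u − √7| < |u − 7|/√7 < eps.

delta = min(7, √7·eps)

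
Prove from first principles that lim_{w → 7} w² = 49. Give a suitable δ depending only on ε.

δ = min(2, ε/16)

Let ε > 0 be given. We seek δ > 0 with 0 < |w − 7| < δ ⇒ |w² − 49| < ε.
Factor: w² − 49 = (w − 7)(w + 7), so |w² − 49| = |w − 7|·|w + 7|.
Impose δ ≤ 2 so that |w| < 9; then |w + 7| ≤ 16.
Hence |w² − 49| ≤ 16|w − 7|, which is < ε once |w − 7| < ε/16.
Take δ = min(2, ε/16). If 0 < |w − 7| < δ then both bounds hold and |w² − 49| ≤ 16|w − 7| < 16·(ε/16) = ε.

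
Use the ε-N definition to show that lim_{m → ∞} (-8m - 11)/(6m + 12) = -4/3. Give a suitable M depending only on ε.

M = (5/6)/ε

Let ε > 0 be given. For m ≥ 1, |(-8m - 11)/(6m + 12) + 4/3| = |30|/(6(6m + 12)) = 30/(6(6m + 12)).
Since 6m + 12 ≥ 6m for m ≥ 1, this is ≤ 30/(6·6m) = (5/6)/m.
So |(-8m - 11)/(6m + 12) + 4/3| < ε whenever m > (5/6)/ε.
Take M = (5/6)/ε. If m > M then |(-8m - 11)/(6m + 12) + 4/3| ≤ (5/6)/m < ε.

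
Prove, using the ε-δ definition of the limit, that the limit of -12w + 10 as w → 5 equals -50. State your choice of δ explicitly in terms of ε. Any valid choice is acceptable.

Fix ε > 0. We need δ > 0 so that 0 < |w − 5| < δ implies |(-12w + 10) + 50| < ε.
Since (-12w + 10) + 50 = -12(w − 5), we have |(-12w + 10) + 50| = 12|w − 5|.
So 12|w − 5| < ε exactly when |w − 5| < ε/12.
Choosing δ = ε/12 gives |(-12w + 10) + 50| = 12|w − 5| < ε whenever |w − 5| < δ.

δ = ε/12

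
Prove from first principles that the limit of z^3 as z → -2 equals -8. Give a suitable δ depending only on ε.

δ = min(1, ε/19)

Fix ε > 0. We seek δ > 0 with 0 < |z + 2| < δ ⇒ |z^3 + 8| < ε.
Factor: z^3 + 8 = (z + 2)(z^2 - 2z + 4), so |z^3 + 8| = |z + 2|·|z^2 - 2z + 4|.
Impose δ ≤ 1 so that |z| < 3; then |z^2 - 2z + 4| ≤ 19.
Hence |z^3 + 8| ≤ 19|z + 2|, which is < ε once |z + 2| < ε/19.
Take δ = min(1, ε/19). If 0 < |z + 2| < δ then both bounds hold and |z^3 + 8| ≤ 19|z + 2| < 19·(ε/19) = ε.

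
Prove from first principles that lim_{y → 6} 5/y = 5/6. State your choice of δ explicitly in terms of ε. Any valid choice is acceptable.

δ = min(3, (18/5)ε)

Let ε > 0 be given. We seek δ > 0 such that 0 < |y − 6| < δ implies |5/y − (5/6)| < ε.
|5/y − (5/6)| = 5·|6 − y|/(6·|y|) = 5|y − 6|/(6|y|).
Restrict δ ≤ 3. Then |y − 6| < 3 gives |y| > 3, so 6|y| > 18.
Then |5/y − (5/6)| < 5|y − 6|/18, which is < ε when |y − 6| < (18/5)ε.
Take δ = min(3, (18/5)ε). Then 0 < |y − 6| < δ gives both |y − 6| < 3 and |y − 6| < (18/5)ε, so |5/y − (5/6)| < ε.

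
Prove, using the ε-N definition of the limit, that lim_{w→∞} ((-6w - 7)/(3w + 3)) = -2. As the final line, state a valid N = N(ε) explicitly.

N = (1/3)/ε

Let ε > 0 be given. We seek N > 0 such that w > N implies |(-6w - 7)/(3w + 3) + 2| < ε.
(-6w - 7)/(3w + 3) + 2 = (3(-6w - 7) − (-6)(3w + 3)) / (3(3w + 3)) = -3/(3(3w + 3)).
For w > 0 we have 3w + 3 > 3w, so |(-6w - 7)/(3w + 3) + 2| = 3/(3(3w + 3)) < 3/(3·3w) = (1/3)/w.
Thus |(-6w - 7)/(3w + 3) + 2| < ε whenever w > (1/3)/ε.
Take N = (1/3)/ε. If w > N then |(-6w - 7)/(3w + 3) + 2| < (1/3)/w < ε.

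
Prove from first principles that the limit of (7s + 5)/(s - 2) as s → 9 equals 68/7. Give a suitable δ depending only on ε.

δ = min(7/2, (49/38)ε)

Let ε > 0 be given. We want δ > 0 with 0 < |s − 9| < δ ⇒ |(7s + 5)/(s - 2) − (68/7)| < ε.
Combining over a common denominator, (7s + 5)/(s - 2) − (68/7) = [(7s + 5)·7 − 68·(s - 2)] / [7·(s - 2)] = -19(s − 9) / (7(s - 2)).
So |(7s + 5)/(s - 2) − (68/7)| = 19|s − 9| / (7·|s − 2|).
Require δ ≤ 7/2, so |s − 2| ≥ |7| − |s − 9| > 7 − 7/2 = 7/2.
Hence |(7s + 5)/(s - 2) − (68/7)| < 19|s − 9|/(7·(7/2)) = (38/49)|s − 9|, which is < ε once |s − 9| < (49/38)ε.
Take δ = min(7/2, (49/38)ε). Then 0 < |s − 9| < δ forces both bounds, so |(7s + 5)/(s - 2) − (68/7)| < ε.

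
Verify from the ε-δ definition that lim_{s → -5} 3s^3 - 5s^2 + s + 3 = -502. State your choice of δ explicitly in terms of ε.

Suppose ε > 0. We want δ > 0 such that 0 < |s + 5| < δ implies |(3s^3 - 5s^2 + s + 3) + 502| < ε.
(3s^3 - 5s^2 + s + 3) + 502 = 3s^3 - 5s^2 + s + 505 = (s + 5)(3s^2 - 20s + 101).
So |(3s^3 - 5s^2 + s + 3) + 502| = |s + 5|·|3s^2 - 20s + 101|.
Assume first that |s + 5| < 1, so |s| < 6. Then |3s^2 - 20s + 101| ≤ 3·6^2 + 20·6 + 101 = 329.
Hence |(3s^3 - 5s^2 + s + 3) + 502| ≤ 329|s + 5| < ε provided |s + 5| < ε/329.
Choosing δ = min(1, ε/329) ensures both conditions, hence |(3s^3 - 5s^2 + s + 3) + 502| < ε.

δ = min(1, ε/329)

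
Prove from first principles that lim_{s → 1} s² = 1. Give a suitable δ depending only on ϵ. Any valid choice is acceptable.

Fix ϵ > 0. We seek δ > 0 with 0 < |s − 1| < δ ⇒ |s² − 1| < ϵ.
Factor: s² − 1 = (s − 1)(s + 1), so |s² − 1| = |s − 1|·|s + 1|.
Restrict δ ≤ 1. Then |s − 1| < 1 gives |s| < 2, so by the triangle inequality |s + 1| ≤ 2 + 1 = 3.
Hence |s² − 1| ≤ 3|s − 1|, which is < ϵ once |s − 1| < ϵ/3.
Take δ = min(1, ϵ/3). If 0 < |s − 1| < δ then both bounds hold and |s² − 1| ≤ 3|s − 1| < 3·(ϵ/3) = ϵ.

δ = min(1, ϵ/3)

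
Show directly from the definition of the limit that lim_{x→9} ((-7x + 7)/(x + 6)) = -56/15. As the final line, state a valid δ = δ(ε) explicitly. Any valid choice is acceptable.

δ = min(15/2, (225/98)ε)

Fix ε > 0. We want δ > 0 with 0 < |x − 9| < δ ⇒ |(-7x + 7)/(x + 6) + 56/15| < ε.
Combining over a common denominator, (-7x + 7)/(x + 6) + 56/15 = [(-7x + 7)·15 − (-56)·(x + 6)] / [15·(x + 6)] = -49(x − 9) / (15(x + 6)).
So |(-7x + 7)/(x + 6) + 56/15| = 49|x − 9| / (15·|x + 6|).
Require δ ≤ 15/2, so |x + 6| ≥ |15| − |x − 9| > 15 − 15/2 = 15/2.
Hence |(-7x + 7)/(x + 6) + 56/15| < 49|x − 9|/(15·(15/2)) = (98/225)|x − 9|, which is < ε once |x − 9| < (225/98)ε.
Take δ = min(15/2, (225/98)ε). Then 0 < |x − 9| < δ forces both bounds, so |(-7x + 7)/(x + 6) + 56/15| < ε.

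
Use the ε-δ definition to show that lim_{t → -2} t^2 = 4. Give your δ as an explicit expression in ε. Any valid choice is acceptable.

δ = min(1, ε/5)

Let ε > 0 be given. We seek δ > 0 with 0 < |t + 2| < δ ⇒ |t^2 − 4| < ε.
Factor: t^2 − 4 = (t + 2)(t - 2), so |t^2 − 4| = |t + 2|·|t - 2|.
Restrict δ ≤ 1. Then |t + 2| < 1 gives |t| < 3, so by the triangle inequality |t - 2| ≤ 3 + 2 = 5.
Hence |t^2 − 4| ≤ 5|t + 2|, which is < ε once |t + 2| < ε/5.
Take δ = min(1, ε/5). If 0 < |t + 2| < δ then both bounds hold and |t^2 − 4| ≤ 5|t + 2| < 5·(ε/5) = ε.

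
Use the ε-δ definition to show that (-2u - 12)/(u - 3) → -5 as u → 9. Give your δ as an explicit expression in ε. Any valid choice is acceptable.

Let ε > 0 be given. We want δ > 0 with 0 < |u − 9| < δ ⇒ |(-2u - 12)/(u - 3) + 5| < ε.
Combining over a common denominator, (-2u - 12)/(u - 3) + 5 = [(-2u - 12)·6 − (-30)·(u - 3)] / [6·(u - 3)] = 18(u − 9) / (6(u - 3)).
So |(-2u - 12)/(u - 3) + 5| = 18|u − 9| / (6·|u − 3|).
Require δ ≤ 3, so |u − 3| ≥ |6| − |u − 9| > 6 − 3 = 3.
Hence |(-2u - 12)/(u - 3) + 5| < 18|u − 9|/(6·3) = |u − 9|, which is < ε once |u − 9| < ε.
Take δ = min(3, ε). Then 0 < |u − 9| < δ forces both bounds, so |(-2u - 12)/(u - 3) + 5| < ε.

δ = min(3, ε)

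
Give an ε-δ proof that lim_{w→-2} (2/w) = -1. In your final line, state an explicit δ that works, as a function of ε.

δ = min(1, ε)

Fix ε > 0. We seek δ > 0 such that 0 < |w + 2| < δ implies |2/w + 1| < ε.
|2/w + 1| = 2·|-2 − w|/(2·|w|) = 2|w + 2|/(2|w|).
Restrict δ ≤ 1. Then |w + 2| < 1 gives |w| > 1, so 2|w| > 2.
Then |2/w + 1| < 2|w + 2|/2, which is < ε when |w + 2| < ε.
Take δ = min(1, ε). Then 0 < |w + 2| < δ gives both |w + 2| < 1 and |w + 2| < ε, so |2/w + 1| < ε.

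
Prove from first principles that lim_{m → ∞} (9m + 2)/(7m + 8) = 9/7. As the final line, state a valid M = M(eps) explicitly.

Suppose eps > 0. For m ≥ 1, |(9m + 2)/(7m + 8) − (9/7)| = |-58|/(7(7m + 8)) = 58/(7(7m + 8)).
Since 7m + 8 ≥ 7m for m ≥ 1, this is ≤ 58/(7·7m) = (58/49)/m.
So |(9m + 2)/(7m + 8) − (9/7)| < eps whenever m > (58/49)/eps.
Take M = (58/49)/eps. If m > M then |(9m + 2)/(7m + 8) − (9/7)| ≤ (58/49)/m < eps.

M = (58/49)/eps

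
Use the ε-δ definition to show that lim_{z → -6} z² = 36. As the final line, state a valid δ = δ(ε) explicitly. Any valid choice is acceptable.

Fix ε > 0. We seek δ > 0 with 0 < |z + 6| < δ ⇒ |z² − 36| < ε.
Factor: z² − 36 = (z + 6)(z - 6), so |z² − 36| = |z + 6|·|z - 6|.
Impose δ ≤ 1 so that |z| < 7; then |z - 6| ≤ 13.
Hence |z² − 36| ≤ 13|z + 6|, which is < ε once |z + 6| < ε/13.
Take δ = min(1, ε/13). If 0 < |z + 6| < δ then both bounds hold and |z² − 36| ≤ 13|z + 6| < 13·(ε/13) = ε.

δ = min(1, ε/13)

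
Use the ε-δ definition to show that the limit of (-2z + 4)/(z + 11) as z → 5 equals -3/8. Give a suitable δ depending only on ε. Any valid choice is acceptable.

Fix ε > 0. We want δ > 0 with 0 < |z − 5| < δ ⇒ |(-2z + 4)/(z + 11) + 3/8| < ε.
Combining over a common denominator, (-2z + 4)/(z + 11) + 3/8 = [(-2z + 4)·16 − (-6)·(z + 11)] / [16·(z + 11)] = -26(z − 5) / (16(z + 11)).
So |(-2z + 4)/(z + 11) + 3/8| = 26|z − 5| / (16·|z + 11|).
Restrict δ ≤ 8. Then |z − 5| < 8 gives |z + 11| = |(z − 5) + 16| ≥ 16 − 8 = 8.
Hence |(-2z + 4)/(z + 11) + 3/8| < 26|z − 5|/(16·8) = (13/64)|z − 5|, which is < ε once |z − 5| < (64/13)ε.
Take δ = min(8, (64/13)ε). Then 0 < |z − 5| < δ forces both bounds, so |(-2z + 4)/(z + 11) + 3/8| < ε.

δ = min(8, (64/13)ε)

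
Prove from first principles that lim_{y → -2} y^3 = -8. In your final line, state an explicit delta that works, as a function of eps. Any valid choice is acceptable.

Let eps > 0. We seek delta > 0 with 0 < |y + 2| < delta ⇒ |y^3 + 8| < eps.
Factor: y^3 + 8 = (y + 2)(y^2 - 2y + 4), so |y^3 + 8| = |y + 2|·|y^2 - 2y + 4|.
Impose delta ≤ 1 so that |y| < 3; then |y^2 - 2y + 4| ≤ 19.
Hence |y^3 + 8| ≤ 19|y + 2|, which is < eps once |y + 2| < eps/19.
Take delta = min(1, eps/19). If 0 < |y + 2| < delta then both bounds hold and |y^3 + 8| ≤ 19|y + 2| < 19·(eps/19) = eps.

delta = min(1, eps/19)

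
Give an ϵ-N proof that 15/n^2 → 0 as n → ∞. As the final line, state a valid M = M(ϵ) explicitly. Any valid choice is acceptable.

Fix ϵ > 0. For n ≥ 1, |15/n^2 − 0| = 15/n^2.
15/n^2 < ϵ ⇔ n^2 > 15/ϵ ⇔ n > (15/ϵ)^{1/2}.
Take M = (15/ϵ)^{1/2}. Then n > M implies 15/n^2 < ϵ.

M = (15/ϵ)^{1/2}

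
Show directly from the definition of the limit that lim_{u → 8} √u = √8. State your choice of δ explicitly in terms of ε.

δ = min(8, √8·ε)

Suppose ε > 0. We want δ > 0 such that 0 < |u − 8| < δ implies |√u − √8| < ε.
Multiplying by the conjugate, |√u − √8| = |u − 8|/(√u + √8).
Restrict δ ≤ 8 so that |u − 8| < 8 forces u > 0, and then √u + √8 > √8.
Hence |√u − √8| < |u − 8|/√8, which is < ε once |u − 8| < √8·ε.
Take δ = min(8, √8·ε). If 0 < |u − 8| < δ then u > 0 and |√u − √8| < |u − 8|/√8 < ε.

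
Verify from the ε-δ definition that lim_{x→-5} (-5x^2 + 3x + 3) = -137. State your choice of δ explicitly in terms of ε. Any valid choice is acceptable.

δ = min(2, ε/63)

Let ε > 0. We want δ > 0 such that 0 < |x + 5| < δ implies |(-5x^2 + 3x + 3) + 137| < ε.
(-5x^2 + 3x + 3) + 137 = -5x^2 + 3x + 140 = (x + 5)(-5x + 28).
So |(-5x^2 + 3x + 3) + 137| = |x + 5|·|-5x + 28|.
Require δ ≤ 2. Then |x + 5| < 2 gives |x| < 7, and by the triangle inequality |-5x + 28| ≤ 5·7 + 28 = 63.
Hence |(-5x^2 + 3x + 3) + 137| ≤ 63|x + 5| < ε provided |x + 5| < ε/63.
Choosing δ = min(2, ε/63) ensures both conditions, hence |(-5x^2 + 3x + 3) + 137| < ε.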